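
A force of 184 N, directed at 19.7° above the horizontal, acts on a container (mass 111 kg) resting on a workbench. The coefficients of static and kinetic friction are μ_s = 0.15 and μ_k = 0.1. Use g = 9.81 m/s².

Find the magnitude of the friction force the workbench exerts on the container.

f ≈ 103 N

Vertical equilibrium gives N = m g − P sin α = 1027 N.
For equilibrium, f = P cos α = 184×cos 19.7° = 173.2 N.
The static-friction limit is μ_s N = 154 N.
The required friction exceeds μ_s N, so the container moves and f = μ_k N = 103 N.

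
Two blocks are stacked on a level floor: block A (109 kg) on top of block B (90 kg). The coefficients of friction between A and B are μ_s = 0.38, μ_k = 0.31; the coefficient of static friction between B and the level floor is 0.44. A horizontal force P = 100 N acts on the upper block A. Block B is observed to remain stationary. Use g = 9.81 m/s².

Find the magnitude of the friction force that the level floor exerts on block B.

Between the blocks, N₁ = m_A g = 1069 N.
Maximum static friction on A from B: μ_s N₁ = 0.38×1069 = 406.3 N.
P = 100 N is within that limit, so A and B move together (both at rest); the A–B friction is simply f₁ = P = 100 N.
By Newton's third law B feels 100 N forward from A. With B stationary, the floor's static friction on B balances it: f₂ = 100 N (well within μ_s(m_A+m_B)g = 859 N).

f ≈ 100 N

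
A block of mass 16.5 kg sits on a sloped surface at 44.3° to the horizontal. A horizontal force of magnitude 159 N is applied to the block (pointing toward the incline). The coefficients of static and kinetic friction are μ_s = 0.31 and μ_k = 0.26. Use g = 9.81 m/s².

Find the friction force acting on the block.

Normal direction: N = m g cos θ + P sin θ = 226.9 N.
Along the incline, the net driving force (taking up-slope positive) is P cos θ − m g sin θ = 113.8 − 113 = 0.7462 N, so equilibrium requires friction f = -0.7462 N (down-slope).
The limit of static friction is μ_s N = 70.34 N.
Since 0.7462 N is within the 70.34 N limit, the block stays put and friction is exactly 0.746 N.

f ≈ 0.746 N (down the incline)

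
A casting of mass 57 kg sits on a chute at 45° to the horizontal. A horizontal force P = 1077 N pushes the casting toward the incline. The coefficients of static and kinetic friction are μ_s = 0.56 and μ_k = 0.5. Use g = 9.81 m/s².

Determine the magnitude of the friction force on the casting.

Resolve perpendicular to the incline: N = m g cos θ + P sin θ = 57×9.81×cos 45° + 1077×sin 45° = 1157 N.
Along the incline, the net driving force (taking up-slope positive) is P cos θ − m g sin θ = 761.6 − 395.4 = 366.2 N, so equilibrium requires friction f = -366.2 N (down-slope).
Maximum static friction: μ_s N = 0.56 × 1157 = 647.9 N.
Since 366.2 N is within the 647.9 N limit, the casting stays put and friction is exactly 366 N.

f ≈ 366 N (down the incline)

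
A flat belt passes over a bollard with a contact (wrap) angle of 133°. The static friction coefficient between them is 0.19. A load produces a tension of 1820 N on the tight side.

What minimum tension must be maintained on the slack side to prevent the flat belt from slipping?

T_min ≈ 1170 N

Capstan equation at impending slip: T_tight/T_slack = e^{μβ}.
β = 133° = 2.321 rad; e^{μβ} = e^{0.19×2.321} = 1.554.
T_slack = T_tight / e^{μβ} = 1820 / 1.554 = 1170 N.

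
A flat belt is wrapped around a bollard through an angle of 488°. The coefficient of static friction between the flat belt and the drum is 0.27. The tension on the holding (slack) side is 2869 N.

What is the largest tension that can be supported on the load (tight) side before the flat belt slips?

At impending slip the capstan equation gives T₂/T₁ = e^{μβ} with β in radians.
β = 488° × π/180 = 8.517 rad.
e^{μβ} = e^{0.27×8.517} = 9.971.
T₂ = T₁ · e^{μβ} = 2869 × 9.971 = 28600 N.

T_max ≈ 28600 N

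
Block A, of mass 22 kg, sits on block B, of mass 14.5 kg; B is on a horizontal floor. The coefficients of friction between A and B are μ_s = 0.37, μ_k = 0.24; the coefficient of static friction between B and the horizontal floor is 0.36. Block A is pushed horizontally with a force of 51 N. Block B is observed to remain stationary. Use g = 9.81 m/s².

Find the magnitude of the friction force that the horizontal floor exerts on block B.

f ≈ 51 N

Normal force at the A–B interface: N₁ = m_A g = 215.8 N.
Maximum static friction on A from B: μ_s N₁ = 0.37×215.8 = 79.85 N.
Since P = 51 N ≤ 79.85 N, A does not slip on B; friction on A equals P = 51 N.
By Newton's third law B feels 51 N forward from A. With B stationary, the floor's static friction on B balances it: f₂ = 51 N (well within μ_s(m_A+m_B)g = 128.9 N).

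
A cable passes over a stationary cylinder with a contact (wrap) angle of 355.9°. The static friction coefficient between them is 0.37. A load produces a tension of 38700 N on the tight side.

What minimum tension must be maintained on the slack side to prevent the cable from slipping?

Capstan equation at impending slip: T_tight/T_slack = e^{μβ}.
β = 355.9° = 6.212 rad; e^{μβ} = e^{0.37×6.212} = 9.957.
T_slack = T_tight / e^{μβ} = 38700 / 9.957 = 3890 N.

T_min ≈ 3890 N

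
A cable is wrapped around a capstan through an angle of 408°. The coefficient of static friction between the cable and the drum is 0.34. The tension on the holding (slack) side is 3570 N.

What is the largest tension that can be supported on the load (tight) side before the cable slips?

At impending slip the capstan equation gives T₂/T₁ = e^{μβ} with β in radians.
β = 408° × π/180 = 7.121 rad.
e^{μβ} = e^{0.34×7.121} = 11.26.
T₂ = T₁ · e^{μβ} = 3570 × 11.26 = 40200 N.

T_max ≈ 40200 N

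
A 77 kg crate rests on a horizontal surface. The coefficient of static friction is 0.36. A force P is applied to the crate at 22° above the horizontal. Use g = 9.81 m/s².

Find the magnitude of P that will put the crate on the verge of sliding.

P ≈ 256 N

N = m g − P sin α (the pull lifts the crate).
At impending slip, P cos α = μ_s N = μ_s (m g − P sin α).
Solving: P (cos α + μ_s sin α) = μ_s m g → P = 0.36×755/(cos 22° + 0.36 sin 22°) = 272/1.062 = 256 N.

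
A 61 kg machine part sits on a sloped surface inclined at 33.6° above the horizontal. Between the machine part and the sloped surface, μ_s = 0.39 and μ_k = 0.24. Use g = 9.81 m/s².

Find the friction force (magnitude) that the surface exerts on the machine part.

f ≈ 120 N (up the incline)

The normal reaction is N = m g cos θ = 498.4 N.
For equilibrium along the incline, friction must balance the weight component: f = m g sin θ = 331.2 N up the slope.
Static friction can supply at most μ_s N = 194.4 N.
Since |331.2| > 194.4 N, static friction cannot hold it; the machine part slides down the incline and kinetic friction applies: f = μ_k N = 0.24 × 498.4 = 120 N.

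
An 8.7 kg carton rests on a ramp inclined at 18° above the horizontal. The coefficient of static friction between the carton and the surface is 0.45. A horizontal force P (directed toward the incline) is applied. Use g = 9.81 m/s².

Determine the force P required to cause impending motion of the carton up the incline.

At impending motion up the slope, friction acts down-slope at its limit: f = μ_s N.
Perpendicular to the incline: N = m g cos θ + P sin θ.
Along the incline: P cos θ = m g sin θ + μ_s N = m g sin θ + μ_s (m g cos θ + P sin θ).
Solving, P (cos θ − μ_s sin θ) = m g (sin θ + μ_s cos θ), so P = 8.7×9.81×(sin 18° + 0.45 cos 18°)/(cos 18° − 0.45 sin 18°) = 85.3×0.737/0.812 = 77.5 N.

P ≈ 77.5 N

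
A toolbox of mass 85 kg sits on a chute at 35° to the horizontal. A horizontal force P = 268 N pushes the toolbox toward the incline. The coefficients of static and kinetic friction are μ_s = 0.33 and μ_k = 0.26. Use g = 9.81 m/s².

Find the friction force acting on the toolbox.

f ≈ 259 N (up the incline)

Normal direction: N = m g cos θ + P sin θ = 836.8 N.
Along the incline, the net driving force (taking up-slope positive) is P cos θ − m g sin θ = 219.5 − 478.3 = -258.7 N, so equilibrium requires friction f = 258.7 N (up-slope).
The limit of static friction is μ_s N = 276.1 N.
|f_req| = 258.7 ≤ 276.1 N → the toolbox is in equilibrium; friction equals the required value.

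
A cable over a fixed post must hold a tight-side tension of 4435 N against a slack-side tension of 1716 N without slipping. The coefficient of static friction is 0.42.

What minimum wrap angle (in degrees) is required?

β_min ≈ 130°

T₂/T₁ = e^{μβ} → β = ln(T₂/T₁)/μ.
β = ln(4435/1716)/0.42 = 0.9495/0.42 = 2.261 rad.
In degrees: β = 2.261 × 180/π = 130°.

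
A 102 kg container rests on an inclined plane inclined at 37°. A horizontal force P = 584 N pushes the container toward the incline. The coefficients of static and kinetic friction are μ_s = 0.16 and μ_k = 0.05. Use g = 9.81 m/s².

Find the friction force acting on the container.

f ≈ 136 N (up the incline)

Normal direction: N = m g cos θ + P sin θ = 1151 N.
Parallel to the incline: P cos θ − m g sin θ = 466.4 − 602.2 = -135.8 N; the friction needed to balance this is 135.8 N acting up the slope.
Maximum static friction: μ_s N = 0.16 × 1151 = 184.1 N.
|f_req| = 135.8 ≤ 184.1 N → the container is in equilibrium; friction equals the required value.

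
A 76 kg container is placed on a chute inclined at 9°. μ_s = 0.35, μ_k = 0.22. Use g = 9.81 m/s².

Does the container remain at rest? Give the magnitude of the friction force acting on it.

N = m g cos θ = 736 N.
Down-slope weight component: m g sin θ = 117 N.
μ_s N = 258 N.
117 ≤ 258 N, so it stays put; friction = 117 N.

f ≈ 117 N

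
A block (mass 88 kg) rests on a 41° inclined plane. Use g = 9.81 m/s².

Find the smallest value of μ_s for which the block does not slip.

At the slip threshold m g sin θ = μ_s m g cos θ, so μ_s,min = tan θ.
μ_s,min = tan 41° = 0.869.

μ_s,min ≈ 0.869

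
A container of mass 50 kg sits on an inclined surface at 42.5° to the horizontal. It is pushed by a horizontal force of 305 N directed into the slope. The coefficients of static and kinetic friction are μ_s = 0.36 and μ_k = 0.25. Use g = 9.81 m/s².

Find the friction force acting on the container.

Normal direction: N = m g cos θ + P sin θ = 567.7 N.
Parallel to the incline: P cos θ − m g sin θ = 224.9 − 331.4 = -106.5 N; the friction needed to balance this is 106.5 N acting up the slope.
The limit of static friction is μ_s N = 204.4 N.
Since 106.5 N is within the 204.4 N limit, the container stays put and friction is exactly 107 N.

f ≈ 107 N (up the incline)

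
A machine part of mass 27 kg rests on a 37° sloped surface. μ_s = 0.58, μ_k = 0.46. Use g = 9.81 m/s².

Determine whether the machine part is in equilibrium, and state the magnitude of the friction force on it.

N = m g cos θ = 212 N.
Down-slope weight component: m g sin θ = 159 N.
μ_s N = 123 N.
159 > 123 N, so it slides; kinetic friction f = μ_k N = 0.46×212 = 97.3 N.

f ≈ 97.3 N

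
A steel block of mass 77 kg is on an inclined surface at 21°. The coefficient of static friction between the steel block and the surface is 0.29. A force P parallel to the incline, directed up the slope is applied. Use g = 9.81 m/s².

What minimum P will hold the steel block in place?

P_min ≈ 66.2 N

The steel block tends to slide down (tan θ > μ_s), so at the point of impending slip friction acts up-slope at its limit: f = μ_s N.
P is parallel to the surface, so N = m g cos θ = 705 N.
Along the incline: P + μ_s N = m g sin θ, so P = 271 − 0.29×705 = 66.2 N.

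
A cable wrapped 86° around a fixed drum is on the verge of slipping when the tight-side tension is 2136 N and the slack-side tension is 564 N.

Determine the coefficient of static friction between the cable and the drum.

μ ≈ 0.887

T₂/T₁ = e^{μβ} → μ = ln(T₂/T₁)/β.
β = 86° = 1.501 rad.
μ = ln(2136/564)/1.501 = ln(3.787)/1.501 = 0.887.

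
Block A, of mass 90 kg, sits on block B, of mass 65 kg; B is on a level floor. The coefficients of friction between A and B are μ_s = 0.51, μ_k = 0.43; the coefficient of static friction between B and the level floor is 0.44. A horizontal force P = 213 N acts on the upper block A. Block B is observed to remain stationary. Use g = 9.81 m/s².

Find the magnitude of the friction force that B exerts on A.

Normal force at the A–B interface: N₁ = m_A g = 882.9 N.
So the A–B interface can sustain at most μ_s N₁ = 450.3 N of static friction.
P = 213 N is within that limit, so A and B move together (both at rest); the A–B friction is simply f₁ = P = 213 N.
B experiences an equal 213 N forward from A (third law). B is in equilibrium, so the floor supplies f₂ = 213 N of static friction (limit μ_s(m_A+m_B)g = 669 N, not exceeded).

f ≈ 213 N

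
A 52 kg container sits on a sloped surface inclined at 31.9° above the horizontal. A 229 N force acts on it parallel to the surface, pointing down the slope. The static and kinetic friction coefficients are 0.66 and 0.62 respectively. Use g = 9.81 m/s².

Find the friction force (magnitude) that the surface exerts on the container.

Normal force: N = m g cos θ = 52 × 9.81 × cos 31.9° = 433.1 N.
Parallel to the incline, ΣF = 0 gives f = m g sin θ + P = 269.6 + 229 = 498.6 N (up-slope positive).
The static-friction ceiling is μ_s N = 0.66 × 433.1 = 285.8 N.
|498.6| exceeds 285.8 N, so the container slips down-slope; friction is kinetic, f = μ_k N = 0.62×433.1 = 269 N.

f ≈ 269 N (up the incline)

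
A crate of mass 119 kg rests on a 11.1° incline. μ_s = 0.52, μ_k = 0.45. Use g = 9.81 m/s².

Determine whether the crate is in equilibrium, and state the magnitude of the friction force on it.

N = m g cos θ = 1150 N.
Down-slope weight component: m g sin θ = 225 N.
μ_s N = 596 N.
225 ≤ 596 N, so it stays put; friction = 225 N.

f ≈ 225 N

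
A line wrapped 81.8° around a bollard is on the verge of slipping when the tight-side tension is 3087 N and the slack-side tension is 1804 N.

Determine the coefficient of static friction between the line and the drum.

T₂/T₁ = e^{μβ} → μ = ln(T₂/T₁)/β.
β = 81.8° = 1.428 rad.
μ = ln(3087/1804)/1.428 = ln(1.711)/1.428 = 0.376.

μ ≈ 0.376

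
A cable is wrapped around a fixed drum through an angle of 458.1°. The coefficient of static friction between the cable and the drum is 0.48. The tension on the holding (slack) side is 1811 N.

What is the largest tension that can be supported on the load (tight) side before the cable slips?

T_max ≈ 84100 N

At impending slip the capstan equation gives T₂/T₁ = e^{μβ} with β in radians.
β = 458.1° × π/180 = 7.995 rad.
e^{μβ} = e^{0.48×7.995} = 46.42.
T₂ = T₁ · e^{μβ} = 1811 × 46.42 = 84100 N.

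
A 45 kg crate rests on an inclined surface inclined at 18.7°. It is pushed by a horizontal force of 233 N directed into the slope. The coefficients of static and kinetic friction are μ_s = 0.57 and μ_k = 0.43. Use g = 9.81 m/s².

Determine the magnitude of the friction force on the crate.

f ≈ 79.2 N (down the incline)

Resolve perpendicular to the incline: N = m g cos θ + P sin θ = 45×9.81×cos 18.7° + 233×sin 18.7° = 492.8 N.
Along the incline, the net driving force (taking up-slope positive) is P cos θ − m g sin θ = 220.7 − 141.5 = 79.17 N, so equilibrium requires friction f = -79.17 N (down-slope).
The limit of static friction is μ_s N = 280.9 N.
|f_req| = 79.17 ≤ 280.9 N → the crate is in equilibrium; friction equals the required value.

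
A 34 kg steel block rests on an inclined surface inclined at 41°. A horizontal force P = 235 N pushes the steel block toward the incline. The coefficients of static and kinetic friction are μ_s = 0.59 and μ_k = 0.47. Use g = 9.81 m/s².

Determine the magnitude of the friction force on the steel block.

Resolve perpendicular to the incline: N = m g cos θ + P sin θ = 34×9.81×cos 41° + 235×sin 41° = 405.9 N.
Along the incline, the net driving force (taking up-slope positive) is P cos θ − m g sin θ = 177.4 − 218.8 = -41.47 N, so equilibrium requires friction f = 41.47 N (up-slope).
The limit of static friction is μ_s N = 239.5 N.
|f_req| = 41.47 ≤ 239.5 N → the steel block is in equilibrium; friction equals the required value.

f ≈ 41.5 N (up the incline)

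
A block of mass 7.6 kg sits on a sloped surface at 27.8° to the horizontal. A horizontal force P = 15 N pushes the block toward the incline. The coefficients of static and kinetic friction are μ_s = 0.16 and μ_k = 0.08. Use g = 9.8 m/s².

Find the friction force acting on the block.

f ≈ 5.83 N (up the incline)

The horizontal push has a component P sin θ into the surface, so N = m g cos θ + P sin θ = 65.88 + 6.996 = 72.88 N.
Parallel to the incline: P cos θ − m g sin θ = 13.27 − 34.74 = -21.47 N; the friction needed to balance this is 21.47 N acting up the slope.
The limit of static friction is μ_s N = 11.66 N.
|f_req| = 21.47 > 11.66 N → the block slides down the incline; f = μ_k N = 0.08 × 72.88 = 5.83 N.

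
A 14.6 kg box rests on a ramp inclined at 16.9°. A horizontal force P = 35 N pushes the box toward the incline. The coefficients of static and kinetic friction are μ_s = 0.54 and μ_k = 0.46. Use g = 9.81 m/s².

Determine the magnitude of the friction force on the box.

f ≈ 8.15 N (up the incline)

The horizontal push has a component P sin θ into the surface, so N = m g cos θ + P sin θ = 137 + 10.17 = 147.2 N.
Along the incline, the net driving force (taking up-slope positive) is P cos θ − m g sin θ = 33.49 − 41.64 = -8.148 N, so equilibrium requires friction f = 8.148 N (up-slope).
Maximum static friction: μ_s N = 0.54 × 147.2 = 79.5 N.
Since 8.148 N is within the 79.5 N limit, the box stays put and friction is exactly 8.15 N.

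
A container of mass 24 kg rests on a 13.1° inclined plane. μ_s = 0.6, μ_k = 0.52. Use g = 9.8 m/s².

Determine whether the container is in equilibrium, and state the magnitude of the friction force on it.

N = m g cos θ = 229 N.
Down-slope weight component: m g sin θ = 53.3 N.
μ_s N = 137 N.
53.3 ≤ 137 N, so it stays put; friction = 53.3 N.

f ≈ 53.3 N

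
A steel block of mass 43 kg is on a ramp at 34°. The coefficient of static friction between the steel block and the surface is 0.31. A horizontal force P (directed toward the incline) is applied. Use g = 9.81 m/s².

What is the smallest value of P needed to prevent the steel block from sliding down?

The steel block tends to slide down (tan θ > μ_s), so at the point of impending slip friction acts up-slope at its limit: f = μ_s N.
Perpendicular to the incline: N = m g cos θ + P sin θ.
Along the incline: P cos θ + μ_s N = m g sin θ, i.e. P cos θ + μ_s (m g cos θ + P sin θ) = m g sin θ.
Solving, P (cos θ + μ_s sin θ) = m g (sin θ − μ_s cos θ), so P = 422×0.3022/1.002 = 127 N.

P_min ≈ 127 N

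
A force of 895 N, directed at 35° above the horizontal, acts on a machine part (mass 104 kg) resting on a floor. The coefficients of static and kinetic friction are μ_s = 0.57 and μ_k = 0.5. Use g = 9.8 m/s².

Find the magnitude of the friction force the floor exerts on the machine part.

f ≈ 253 N

The vertical component of P reduces the normal force: N = m g − P sin α = 1019 − 513.4 = 505.8 N.
The horizontal driving force is P cos α = 733.1 N, so equilibrium needs friction f = 733.1 N.
μ_s N = 0.57 × 505.8 = 288.3 N.
733.1 > 288.3 N → the machine part slides; f = μ_k N = 0.5×505.8 = 253 N.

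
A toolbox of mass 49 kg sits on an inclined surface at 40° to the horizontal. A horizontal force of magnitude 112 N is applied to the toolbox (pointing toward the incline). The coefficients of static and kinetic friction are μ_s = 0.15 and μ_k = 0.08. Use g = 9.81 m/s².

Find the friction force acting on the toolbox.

f ≈ 35.2 N (up the incline)

The horizontal push has a component P sin θ into the surface, so N = m g cos θ + P sin θ = 368.2 + 71.99 = 440.2 N.
Along the incline, the net driving force (taking up-slope positive) is P cos θ − m g sin θ = 85.8 − 309 = -223.2 N, so equilibrium requires friction f = 223.2 N (up-slope).
Maximum static friction: μ_s N = 0.15 × 440.2 = 66.03 N.
The required 223.2 N exceeds the static limit, so the toolbox slides down-slope and f = μ_k N = 0.08×440.2 = 35.2 N.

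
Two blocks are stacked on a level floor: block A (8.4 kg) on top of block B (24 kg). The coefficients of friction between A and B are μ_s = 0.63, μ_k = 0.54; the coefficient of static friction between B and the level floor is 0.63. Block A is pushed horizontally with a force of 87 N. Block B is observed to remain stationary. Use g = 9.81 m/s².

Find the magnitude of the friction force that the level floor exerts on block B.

The normal force B exerts on A is simply A's weight, N₁ = 82.4 N.
So the A–B interface can sustain at most μ_s N₁ = 51.91 N of static friction.
P = 87 N exceeds that limit, so A slips over B and the interface friction becomes kinetic: f₁ = μ_k N₁ = 0.54×82.4 = 44.5 N.
B experiences an equal 44.5 N forward from A (third law). B is in equilibrium, so the floor supplies f₂ = 44.5 N of static friction (limit μ_s(m_A+m_B)g = 200.2 N, not exceeded).

f ≈ 44.5 N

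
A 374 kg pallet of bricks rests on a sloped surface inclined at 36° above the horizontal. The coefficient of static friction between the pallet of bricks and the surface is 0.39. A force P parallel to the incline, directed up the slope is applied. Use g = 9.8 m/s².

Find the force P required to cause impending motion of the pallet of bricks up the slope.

P ≈ 3310 N

At impending motion up the slope, friction acts down-slope at its limit: f = μ_s N.
P is parallel to the surface, so N = m g cos θ = 2970 N.
Along the incline: P = m g sin θ + μ_s N = 2150 + 0.39×2970 = 3310 N.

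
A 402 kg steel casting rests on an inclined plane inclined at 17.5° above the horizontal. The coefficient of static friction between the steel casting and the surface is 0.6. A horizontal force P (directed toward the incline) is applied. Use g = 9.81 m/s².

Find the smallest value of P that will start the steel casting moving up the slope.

At impending motion up the slope, friction acts down-slope at its limit: f = μ_s N.
Perpendicular to the incline: N = m g cos θ + P sin θ.
Along the incline: P cos θ = m g sin θ + μ_s N = m g sin θ + μ_s (m g cos θ + P sin θ).
Solving, P (cos θ − μ_s sin θ) = m g (sin θ + μ_s cos θ), so P = 402×9.81×(sin 17.5° + 0.6 cos 17.5°)/(cos 17.5° − 0.6 sin 17.5°) = 3940×0.8729/0.7733 = 4450 N.

P ≈ 4450 N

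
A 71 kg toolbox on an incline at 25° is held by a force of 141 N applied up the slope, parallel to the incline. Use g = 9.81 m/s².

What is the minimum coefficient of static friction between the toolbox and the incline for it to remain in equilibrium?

N = m g cos θ = 631.3 N.
Friction must make up the shortfall along the incline: f = m g sin θ − P = 294.4 − 141 = 153.4 N.
At the threshold f = μ_s N, so μ_s,min = 153.4/631.3 = 0.243.

μ_s,min ≈ 0.243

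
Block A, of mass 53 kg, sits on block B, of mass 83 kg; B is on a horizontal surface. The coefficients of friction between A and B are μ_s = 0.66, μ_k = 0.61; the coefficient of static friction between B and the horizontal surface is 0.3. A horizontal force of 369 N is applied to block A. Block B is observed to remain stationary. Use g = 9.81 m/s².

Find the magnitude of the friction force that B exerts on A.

f ≈ 317 N

The normal force B exerts on A is simply A's weight, N₁ = 519.9 N.
Maximum static friction on A from B: μ_s N₁ = 0.66×519.9 = 343.2 N.
P = 369 N exceeds that limit, so A slips over B and the interface friction becomes kinetic: f₁ = μ_k N₁ = 0.61×519.9 = 317 N.
B experiences an equal 317 N forward from A (third law). B is in equilibrium, so the floor supplies f₂ = 317 N of static friction (limit μ_s(m_A+m_B)g = 400.2 N, not exceeded).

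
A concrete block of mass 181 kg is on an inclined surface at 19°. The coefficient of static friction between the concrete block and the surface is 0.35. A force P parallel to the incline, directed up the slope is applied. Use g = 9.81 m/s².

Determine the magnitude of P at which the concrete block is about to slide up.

At impending motion up the slope, friction acts down-slope at its limit: f = μ_s N.
P is parallel to the surface, so N = m g cos θ = 1680 N.
Along the incline: P = m g sin θ + μ_s N = 578 + 0.35×1680 = 1170 N.

P ≈ 1170 N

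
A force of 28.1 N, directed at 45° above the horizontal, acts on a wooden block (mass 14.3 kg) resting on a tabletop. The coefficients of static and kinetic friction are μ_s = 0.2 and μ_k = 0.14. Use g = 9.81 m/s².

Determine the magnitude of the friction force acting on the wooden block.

f ≈ 19.9 N

The vertical component of P reduces the normal force: N = m g − P sin α = 140.3 − 19.87 = 120.4 N.
The horizontal driving force is P cos α = 19.87 N, so equilibrium needs friction f = 19.87 N.
The static-friction limit is μ_s N = 24.08 N.
Since 19.87 N does not exceed the limit, the wooden block stays at rest and f = 19.9 N.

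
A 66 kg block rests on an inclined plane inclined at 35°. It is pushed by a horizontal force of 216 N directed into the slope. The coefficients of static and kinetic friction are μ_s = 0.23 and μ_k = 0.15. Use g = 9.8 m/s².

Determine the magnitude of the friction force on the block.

Resolve perpendicular to the incline: N = m g cos θ + P sin θ = 66×9.8×cos 35° + 216×sin 35° = 653.7 N.
Parallel to the incline: P cos θ − m g sin θ = 176.9 − 371 = -194.1 N; the friction needed to balance this is 194.1 N acting up the slope.
Maximum static friction: μ_s N = 0.23 × 653.7 = 150.4 N.
|f_req| = 194.1 > 150.4 N → the block slides down the incline; f = μ_k N = 0.15 × 653.7 = 98.1 N.

f ≈ 98.1 N (up the incline)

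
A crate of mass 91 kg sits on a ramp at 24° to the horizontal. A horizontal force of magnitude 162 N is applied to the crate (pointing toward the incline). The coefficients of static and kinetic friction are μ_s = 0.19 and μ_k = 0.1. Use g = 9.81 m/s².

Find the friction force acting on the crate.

Resolve perpendicular to the incline: N = m g cos θ + P sin θ = 91×9.81×cos 24° + 162×sin 24° = 881.4 N.
Along the incline, the net driving force (taking up-slope positive) is P cos θ − m g sin θ = 148 − 363.1 = -215.1 N, so equilibrium requires friction f = 215.1 N (up-slope).
Maximum static friction: μ_s N = 0.19 × 881.4 = 167.5 N.
|f_req| = 215.1 > 167.5 N → the crate slides down the incline; f = μ_k N = 0.1 × 881.4 = 88.1 N.

f ≈ 88.1 N (up the incline)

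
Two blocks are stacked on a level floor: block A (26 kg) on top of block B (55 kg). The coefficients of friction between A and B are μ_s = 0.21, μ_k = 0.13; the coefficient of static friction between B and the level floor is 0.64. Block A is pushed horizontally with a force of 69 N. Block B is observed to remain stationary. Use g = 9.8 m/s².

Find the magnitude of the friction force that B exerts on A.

f ≈ 33.1 N

Between the blocks, N₁ = m_A g = 254.8 N.
Maximum static friction on A from B: μ_s N₁ = 0.21×254.8 = 53.51 N.
Since P = 69 N > 53.51 N, A slides on B; the A–B friction is kinetic: f₁ = μ_k N₁ = 0.13×254.8 = 33.1 N.
B experiences an equal 33.1 N forward from A (third law). B is in equilibrium, so the floor supplies f₂ = 33.1 N of static friction (limit μ_s(m_A+m_B)g = 508 N, not exceeded).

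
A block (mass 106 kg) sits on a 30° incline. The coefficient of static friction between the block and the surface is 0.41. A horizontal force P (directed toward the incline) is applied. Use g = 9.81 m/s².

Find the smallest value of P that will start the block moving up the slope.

P ≈ 1350 N

At impending motion up the slope, friction acts down-slope at its limit: f = μ_s N.
Perpendicular to the incline: N = m g cos θ + P sin θ.
Along the incline: P cos θ = m g sin θ + μ_s N = m g sin θ + μ_s (m g cos θ + P sin θ).
Solving, P (cos θ − μ_s sin θ) = m g (sin θ + μ_s cos θ), so P = 106×9.81×(sin 30° + 0.41 cos 30°)/(cos 30° − 0.41 sin 30°) = 1040×0.8551/0.661 = 1350 N.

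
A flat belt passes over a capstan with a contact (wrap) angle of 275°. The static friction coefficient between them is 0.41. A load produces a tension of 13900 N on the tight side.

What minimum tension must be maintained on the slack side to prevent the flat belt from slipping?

T_min ≈ 1940 N

Capstan equation at impending slip: T_tight/T_slack = e^{μβ}.
β = 275° = 4.8 rad; e^{μβ} = e^{0.41×4.8} = 7.155.
T_slack = T_tight / e^{μβ} = 13900 / 7.155 = 1940 N.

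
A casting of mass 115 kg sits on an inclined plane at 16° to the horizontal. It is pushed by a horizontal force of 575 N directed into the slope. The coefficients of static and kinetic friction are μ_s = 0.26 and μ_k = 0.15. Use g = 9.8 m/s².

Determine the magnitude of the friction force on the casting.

f ≈ 242 N (down the incline)

Normal direction: N = m g cos θ + P sin θ = 1242 N.
Parallel to the incline: P cos θ − m g sin θ = 552.7 − 310.6 = 242.1 N; the friction needed to balance this is 242.1 N acting down the slope.
Maximum static friction: μ_s N = 0.26 × 1242 = 322.9 N.
Since 242.1 N is within the 322.9 N limit, the casting stays put and friction is exactly 242 N.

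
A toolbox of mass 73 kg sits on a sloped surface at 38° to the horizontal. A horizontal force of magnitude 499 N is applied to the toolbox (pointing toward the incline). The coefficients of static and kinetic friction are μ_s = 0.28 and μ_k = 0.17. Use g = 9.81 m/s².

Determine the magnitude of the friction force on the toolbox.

The horizontal push has a component P sin θ into the surface, so N = m g cos θ + P sin θ = 564.3 + 307.2 = 871.5 N.
Along the incline, the net driving force (taking up-slope positive) is P cos θ − m g sin θ = 393.2 − 440.9 = -47.68 N, so equilibrium requires friction f = 47.68 N (up-slope).
The limit of static friction is μ_s N = 244 N.
Since 47.68 N is within the 244 N limit, the toolbox stays put and friction is exactly 47.7 N.

f ≈ 47.7 N (up the incline)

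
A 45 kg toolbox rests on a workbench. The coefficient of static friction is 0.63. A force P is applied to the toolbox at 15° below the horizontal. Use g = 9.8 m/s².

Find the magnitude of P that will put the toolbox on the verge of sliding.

P ≈ 346 N

N = m g + P sin α (the push presses the toolbox into the workbench).
At impending slip, P cos α = μ_s N = μ_s (m g + P sin α).
Solving: P (cos α − μ_s sin α) = μ_s m g → P = 0.63×441/(cos 15° − 0.63 sin 15°) = 278/0.8029 = 346 N.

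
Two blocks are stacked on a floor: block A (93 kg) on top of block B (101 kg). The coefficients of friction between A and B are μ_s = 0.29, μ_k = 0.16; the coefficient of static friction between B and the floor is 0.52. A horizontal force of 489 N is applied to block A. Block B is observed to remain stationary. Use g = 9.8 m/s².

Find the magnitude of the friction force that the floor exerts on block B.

Normal force at the A–B interface: N₁ = m_A g = 911.4 N.
So the A–B interface can sustain at most μ_s N₁ = 264.3 N of static friction.
Since P = 489 N > 264.3 N, A slides on B; the A–B friction is kinetic: f₁ = μ_k N₁ = 0.16×911.4 = 146 N.
B experiences an equal 146 N forward from A (third law). B is in equilibrium, so the floor supplies f₂ = 146 N of static friction (limit μ_s(m_A+m_B)g = 988.6 N, not exceeded).

f ≈ 146 N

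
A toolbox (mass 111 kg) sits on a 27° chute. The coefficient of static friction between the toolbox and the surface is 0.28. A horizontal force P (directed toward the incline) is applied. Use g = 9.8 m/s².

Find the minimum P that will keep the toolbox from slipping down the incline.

The toolbox tends to slide down (tan θ > μ_s), so at the point of impending slip friction acts up-slope at its limit: f = μ_s N.
Perpendicular to the incline: N = m g cos θ + P sin θ.
Along the incline: P cos θ + μ_s N = m g sin θ, i.e. P cos θ + μ_s (m g cos θ + P sin θ) = m g sin θ.
Solving, P (cos θ + μ_s sin θ) = m g (sin θ − μ_s cos θ), so P = 1090×0.2045/1.018 = 219 N.

P_min ≈ 219 N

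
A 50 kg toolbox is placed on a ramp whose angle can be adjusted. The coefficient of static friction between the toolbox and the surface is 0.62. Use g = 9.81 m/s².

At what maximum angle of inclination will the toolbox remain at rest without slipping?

θ_max ≈ 31.8°

At the slip threshold, m g sin θ = μ_s · m g cos θ, so tan θ = μ_s.
θ_max = arctan(0.62) = 31.8°.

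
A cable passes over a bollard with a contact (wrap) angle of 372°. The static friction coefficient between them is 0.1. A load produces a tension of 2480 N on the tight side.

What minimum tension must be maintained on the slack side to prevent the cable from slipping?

T_min ≈ 1300 N

Capstan equation at impending slip: T_tight/T_slack = e^{μβ}.
β = 372° = 6.493 rad; e^{μβ} = e^{0.1×6.493} = 1.914.
T_slack = T_tight / e^{μβ} = 2480 / 1.914 = 1300 N.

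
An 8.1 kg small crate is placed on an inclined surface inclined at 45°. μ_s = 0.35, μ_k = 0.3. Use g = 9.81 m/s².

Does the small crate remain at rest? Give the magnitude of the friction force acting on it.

N = m g cos θ = 56.2 N.
Down-slope weight component: m g sin θ = 56.2 N.
μ_s N = 19.7 N.
56.2 > 19.7 N, so it slides; kinetic friction f = μ_k N = 0.3×56.2 = 16.9 N.

f ≈ 16.9 N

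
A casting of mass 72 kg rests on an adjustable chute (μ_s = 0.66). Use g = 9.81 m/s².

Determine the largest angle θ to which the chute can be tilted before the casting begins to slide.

At the slip threshold, m g sin θ = μ_s · m g cos θ, so tan θ = μ_s.
θ_max = arctan(0.66) = 33.4°.

θ_max ≈ 33.4°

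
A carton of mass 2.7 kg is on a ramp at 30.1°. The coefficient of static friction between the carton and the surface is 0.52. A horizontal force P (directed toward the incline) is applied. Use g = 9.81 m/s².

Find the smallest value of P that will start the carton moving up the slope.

P ≈ 41.7 N

At impending motion up the slope, friction acts down-slope at its limit: f = μ_s N.
Perpendicular to the incline: N = m g cos θ + P sin θ.
Along the incline: P cos θ = m g sin θ + μ_s N = m g sin θ + μ_s (m g cos θ + P sin θ).
Solving, P (cos θ − μ_s sin θ) = m g (sin θ + μ_s cos θ), so P = 2.7×9.81×(sin 30.1° + 0.52 cos 30.1°)/(cos 30.1° − 0.52 sin 30.1°) = 26.5×0.9514/0.6044 = 41.7 N.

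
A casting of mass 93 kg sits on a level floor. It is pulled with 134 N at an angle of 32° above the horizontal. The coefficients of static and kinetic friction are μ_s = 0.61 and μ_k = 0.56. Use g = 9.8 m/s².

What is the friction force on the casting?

Vertical equilibrium gives N = m g − P sin α = 840.4 N.
For equilibrium, f = P cos α = 134×cos 32° = 113.6 N.
The static-friction limit is μ_s N = 512.6 N.
113.6 ≤ 512.6 N → static; friction equals the required 114 N.

f ≈ 114 N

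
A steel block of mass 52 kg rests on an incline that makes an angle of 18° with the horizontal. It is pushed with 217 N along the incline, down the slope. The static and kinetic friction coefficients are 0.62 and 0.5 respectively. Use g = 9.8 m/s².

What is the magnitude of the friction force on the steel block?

Perpendicular to the surface, N = m g cos θ = 52·9.8·cos 18° = 484.7 N.
The friction needed for equilibrium is m g sin θ + P = 157.5 + 217 = 374.5 N, measured positive up-slope.
Maximum static friction available: μ_s N = 0.62 × 484.7 = 300.5 N.
Since |374.5| > 300.5 N, static friction cannot hold it; the steel block slides down the incline and kinetic friction applies: f = μ_k N = 0.5 × 484.7 = 242 N.

f ≈ 242 N (up the incline)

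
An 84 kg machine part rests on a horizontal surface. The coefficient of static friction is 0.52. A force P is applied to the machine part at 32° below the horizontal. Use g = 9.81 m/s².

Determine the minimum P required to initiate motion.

P ≈ 748 N

N = m g + P sin α (the push presses the machine part into the horizontal surface).
At impending slip, P cos α = μ_s N = μ_s (m g + P sin α).
Solving: P (cos α − μ_s sin α) = μ_s m g → P = 0.52×824/(cos 32° − 0.52 sin 32°) = 429/0.5725 = 748 N.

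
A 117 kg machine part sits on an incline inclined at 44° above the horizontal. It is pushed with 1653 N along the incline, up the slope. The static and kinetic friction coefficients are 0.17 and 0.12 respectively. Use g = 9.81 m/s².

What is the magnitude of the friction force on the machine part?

Perpendicular to the surface, N = m g cos θ = 117·9.81·cos 44° = 825.6 N.
The friction needed for equilibrium is m g sin θ − P = 797.3 − 1653 = -855.7 N, measured positive up-slope.
Maximum static friction available: μ_s N = 0.17 × 825.6 = 140.4 N.
Since |-855.7| > 140.4 N, static friction cannot hold it; the machine part slides up the incline and kinetic friction applies: f = μ_k N = 0.12 × 825.6 = 99.1 N.

f ≈ 99.1 N (down the incline)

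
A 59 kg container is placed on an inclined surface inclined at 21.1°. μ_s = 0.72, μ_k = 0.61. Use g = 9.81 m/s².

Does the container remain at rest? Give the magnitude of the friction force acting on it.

N = m g cos θ = 540 N.
Down-slope weight component: m g sin θ = 208 N.
μ_s N = 389 N.
208 ≤ 389 N, so it stays put; friction = 208 N.

f ≈ 208 N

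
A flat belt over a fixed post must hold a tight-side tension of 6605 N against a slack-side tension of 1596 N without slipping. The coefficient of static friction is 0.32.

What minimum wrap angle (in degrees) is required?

β_min ≈ 254°

T₂/T₁ = e^{μβ} → β = ln(T₂/T₁)/μ.
β = ln(6605/1596)/0.32 = 1.42/0.32 = 4.439 rad.
In degrees: β = 4.439 × 180/π = 254°.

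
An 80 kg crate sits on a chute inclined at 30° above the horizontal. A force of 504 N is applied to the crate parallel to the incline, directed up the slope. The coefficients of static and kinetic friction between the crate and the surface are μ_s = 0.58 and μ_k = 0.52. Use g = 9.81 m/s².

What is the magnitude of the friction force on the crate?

The normal reaction is N = m g cos θ = 679.7 N.
The friction needed for equilibrium is m g sin θ − P = 392.4 − 504 = -111.6 N, measured positive up-slope.
The static-friction ceiling is μ_s N = 0.58 × 679.7 = 394.2 N.
Since |-111.6| ≤ 394.2 N, static friction is sufficient; f equals the required value, not μ_s N.

f ≈ 112 N (down the incline)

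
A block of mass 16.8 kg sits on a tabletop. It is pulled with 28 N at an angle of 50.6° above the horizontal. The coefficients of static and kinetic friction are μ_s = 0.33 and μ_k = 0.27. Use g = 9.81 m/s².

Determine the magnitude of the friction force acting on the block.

f ≈ 17.8 N

Vertical equilibrium gives N = m g − P sin α = 143.2 N.
The horizontal driving force is P cos α = 17.77 N, so equilibrium needs friction f = 17.77 N.
μ_s N = 0.33 × 143.2 = 47.25 N.
17.77 ≤ 47.25 N → static; friction equals the required 17.8 N.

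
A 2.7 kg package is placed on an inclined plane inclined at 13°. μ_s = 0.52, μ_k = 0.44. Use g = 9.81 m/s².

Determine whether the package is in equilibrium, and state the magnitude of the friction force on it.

N = m g cos θ = 25.8 N.
Down-slope weight component: m g sin θ = 5.96 N.
μ_s N = 13.4 N.
5.96 ≤ 13.4 N, so it stays put; friction = 5.96 N.

f ≈ 5.96 N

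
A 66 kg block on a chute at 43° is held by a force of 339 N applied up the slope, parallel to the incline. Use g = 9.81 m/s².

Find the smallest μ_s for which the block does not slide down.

μ_s,min ≈ 0.217

N = m g cos θ = 473.5 N.
Friction must make up the shortfall along the incline: f = m g sin θ − P = 441.6 − 339 = 102.6 N.
At the threshold f = μ_s N, so μ_s,min = 102.6/473.5 = 0.217.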